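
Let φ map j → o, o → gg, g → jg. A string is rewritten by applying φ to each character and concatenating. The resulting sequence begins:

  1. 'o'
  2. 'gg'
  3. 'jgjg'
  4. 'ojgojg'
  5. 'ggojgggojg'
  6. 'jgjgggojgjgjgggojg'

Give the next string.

Rewriting the 18 symbols of jgjgggojgjgjgggojg one by one yields o jg o jg jg jg gg o jg o jg o jg jg jg gg o jg; concatenated:

ojgojgjgjgggojgojgojgjgjgggojg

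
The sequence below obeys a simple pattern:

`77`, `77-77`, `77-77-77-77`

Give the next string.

Each string is two copies of the previous one joined by '-'.
Doubling 77-77-77-77 with '-' between the halves:

77-77-77-77-77-77-77-77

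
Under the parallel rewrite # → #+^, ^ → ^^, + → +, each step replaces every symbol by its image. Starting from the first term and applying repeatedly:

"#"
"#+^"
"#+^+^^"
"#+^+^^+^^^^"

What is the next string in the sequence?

Expanding #+^+^^+^^^^: #→#+^, +→+, ^→^^, +→+, ^→^^, ^→^^, +→+, ^→^^, ^→^^, ^→^^, ^→^^. Concatenated: #+^ + ^^ + ^^ ^^ + ^^ ^^ ^^ ^^.

#+^+^^+^^^^+^^^^^^^^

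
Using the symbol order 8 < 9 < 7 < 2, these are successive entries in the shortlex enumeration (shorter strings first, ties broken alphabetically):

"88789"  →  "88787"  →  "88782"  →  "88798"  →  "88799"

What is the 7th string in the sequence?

88792

Advancing 2 positions from 88799 through 88799 → 88797 reaches term 7.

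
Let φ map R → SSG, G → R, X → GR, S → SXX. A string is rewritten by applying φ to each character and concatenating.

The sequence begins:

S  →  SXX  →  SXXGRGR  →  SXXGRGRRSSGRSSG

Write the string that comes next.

Rewriting the 15 symbols of SXXGRGRRSSGRSSG one by one yields SXX GR GR R SSG R SSG SSG SXX SXX R SSG SXX SXX R; concatenated:

SXXGRGRRSSGRSSGSSGSXXSXXRSSGSXXSXXR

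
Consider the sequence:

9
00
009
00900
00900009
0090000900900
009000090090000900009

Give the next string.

From term 3 onward, concatenate the last term with the second-to-last: 00·9 = 009, 009·00 = 00900, …
So term 8 is 009000090090000900009·0090000900900.

0090000900900009000090090000900900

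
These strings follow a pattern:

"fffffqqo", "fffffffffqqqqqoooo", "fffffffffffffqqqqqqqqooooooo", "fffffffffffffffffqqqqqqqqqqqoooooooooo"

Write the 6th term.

The n-th term is 4n+1 f's then 3n-1 q's then 3n-2 o's (n = 1, 2, …).
For term 6, n = 6, so the run lengths are 25, 17, 16.

fffffffffffffffffffffffffqqqqqqqqqqqqqqqqqoooooooooooooooo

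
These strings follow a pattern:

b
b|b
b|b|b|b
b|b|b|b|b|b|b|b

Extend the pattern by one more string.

b|b|b|b|b|b|b|b|b|b|b|b|b|b|b|b

Each string is two copies of the previous one joined by '|'.
So the next term is two copies of b|b|b|b|b|b|b|b with '|' between the halves.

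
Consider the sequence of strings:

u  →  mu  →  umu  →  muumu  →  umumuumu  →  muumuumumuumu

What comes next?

umumuumumuumuumumuumu

From term 3 onward, concatenate the second-to-last term with the last: u·mu = umu, mu·umu = muumu, …
Continuing: umumuumu · muumuumumuumu gives term 7.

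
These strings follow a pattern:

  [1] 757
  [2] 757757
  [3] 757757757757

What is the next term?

757757757757757757757757

s(k+1) = s(k)·s(k) — each term doubles the last.
One more doubling of 757757757757 gives the answer.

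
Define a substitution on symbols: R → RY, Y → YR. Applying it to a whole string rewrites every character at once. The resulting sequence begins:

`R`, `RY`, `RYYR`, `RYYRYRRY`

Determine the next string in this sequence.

Rewriting each symbol of RYYRYRRY: R→RY, Y→YR, Y→YR, R→RY, Y→YR, R→RY, R→RY, Y→YR, which concatenates to RY YR YR RY YR RY RY YR.

RYYRYRRYYRRYRYYR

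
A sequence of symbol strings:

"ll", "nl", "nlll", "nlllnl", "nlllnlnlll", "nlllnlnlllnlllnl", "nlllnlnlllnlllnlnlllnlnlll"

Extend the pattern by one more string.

This is a Fibonacci-style word recurrence s(k) = s(k−1)·s(k−2): e.g. nl·ll = nlll.
The next term joins nlllnlnlllnlllnlnlllnlnlll and nlllnlnlllnlllnl.

nlllnlnlllnlllnlnlllnlnlllnlllnlnlllnlllnl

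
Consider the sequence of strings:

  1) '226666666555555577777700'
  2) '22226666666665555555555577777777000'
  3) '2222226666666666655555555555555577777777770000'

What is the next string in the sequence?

222222226666666666666555555555555555555577777777777700000

The n-th term is 2n-2 2's then 2n+3 6's then 4n-1 5's then 2n+2 7's then n 0's, where the shown terms are n = 2, 3, 4.
For the next term, n = 5, so the run lengths are 8, 13, 19, 12, 5.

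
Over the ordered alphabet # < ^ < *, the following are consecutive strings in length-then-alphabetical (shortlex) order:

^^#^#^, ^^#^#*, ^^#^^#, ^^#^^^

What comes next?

^^#^^*

Treat ^^#^^^ as a base-3 numeral over the given alphabet and add one, carrying through any trailing *'s.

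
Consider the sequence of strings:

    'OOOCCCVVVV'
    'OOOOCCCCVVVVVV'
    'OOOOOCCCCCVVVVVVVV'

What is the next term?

OOOOOOCCCCCCVVVVVVVVVV

The n-th term is n+1 O's then n+1 C's then 2n V's, where the shown terms are n = 2, 3, 4.
At n = 5 the blocks have lengths 6, 6, 10.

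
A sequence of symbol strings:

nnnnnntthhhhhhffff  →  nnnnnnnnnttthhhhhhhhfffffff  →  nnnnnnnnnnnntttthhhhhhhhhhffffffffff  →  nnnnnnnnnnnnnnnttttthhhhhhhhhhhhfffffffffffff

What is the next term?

nnnnnnnnnnnnnnnnnntttttthhhhhhhhhhhhhhffffffffffffffff

Each string has the form n^{3n} t^{n} h^{2n+2} f^{3n-2}, where the shown terms are n = 2, 3, 4, 5.
At n = 6 the blocks have lengths 18, 6, 14, 16.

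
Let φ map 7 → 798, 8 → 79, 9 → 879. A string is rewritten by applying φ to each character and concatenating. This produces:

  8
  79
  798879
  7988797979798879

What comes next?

φ(7988797979798879) expands symbol-by-symbol to 798 879 79 79 798 879 798 879 798 879 798 879 79 79 798 879; joining the 16 pieces gives the next term.

79887979797988797988797988797988797979798879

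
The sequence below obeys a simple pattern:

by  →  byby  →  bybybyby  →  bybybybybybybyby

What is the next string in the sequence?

bybybybybybybybybybybybybybybyby

s(k+1) = s(k)·s(k) — each term doubles the last.
One more doubling of bybybybybybybyby gives the answer.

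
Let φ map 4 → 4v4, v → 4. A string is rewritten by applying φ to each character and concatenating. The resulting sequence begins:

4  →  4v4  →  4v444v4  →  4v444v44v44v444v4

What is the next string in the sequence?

Rewriting the 17 symbols of 4v444v44v44v444v4 one by one yields 4v4 4 4v4 4v4 4v4 4 4v4 4v4 4 4v4 4v4 4 4v4 4v4 4v4 4 4v4; concatenated:

4v444v44v44v444v44v444v44v444v44v44v444v4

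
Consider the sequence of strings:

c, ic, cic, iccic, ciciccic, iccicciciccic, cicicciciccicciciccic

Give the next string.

icciccicicciccicicciciccicciciccic

From term 3 onward, concatenate the second-to-last term with the last: c·ic = cic, ic·cic = iccic, …
The next term joins iccicciciccic and cicicciciccicciciccic.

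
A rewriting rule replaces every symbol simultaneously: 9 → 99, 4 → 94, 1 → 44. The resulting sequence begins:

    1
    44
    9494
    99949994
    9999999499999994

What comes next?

Rewriting the 16 symbols of 9999999499999994 one by one yields 99 99 99 99 99 99 99 94 99 99 99 99 99 99 99 94; concatenated:

99999999999999949999999999999994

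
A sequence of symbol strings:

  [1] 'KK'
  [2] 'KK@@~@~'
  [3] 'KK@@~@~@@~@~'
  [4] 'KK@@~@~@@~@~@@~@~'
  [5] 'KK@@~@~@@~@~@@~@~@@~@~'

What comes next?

KK@@~@~@@~@~@@~@~@@~@~@@~@~

The strings grow by a fixed suffix @@~@~ each time.
One more step from KK@@~@~@@~@~@@~@~@@~@~ gives the answer.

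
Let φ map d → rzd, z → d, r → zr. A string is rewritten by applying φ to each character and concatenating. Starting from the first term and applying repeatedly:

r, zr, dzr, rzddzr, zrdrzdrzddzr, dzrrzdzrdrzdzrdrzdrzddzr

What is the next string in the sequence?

φ(dzrrzdzrdrzdzrdrzdrzddzr) expands symbol-by-symbol to rzd d zr zr d rzd d zr rzd zr d rzd d zr rzd zr d rzd zr d rzd rzd d zr; joining the 24 pieces gives the next term.

rzddzrzrdrzddzrrzdzrdrzddzrrzdzrdrzdzrdrzdrzddzr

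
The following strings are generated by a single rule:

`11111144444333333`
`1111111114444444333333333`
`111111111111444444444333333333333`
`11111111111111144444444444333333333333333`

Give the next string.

Reading off run lengths: 1 runs 6, 9, 12, 15; 4 runs 5, 7, 9, 11; 3 runs 6, 9, 12, 15 — each is linear in n, where the shown terms are n = 2, 3, 4, 5.
Setting n = 6 gives 18, 13, 18 characters in each block.

1111111111111111114444444444444333333333333333333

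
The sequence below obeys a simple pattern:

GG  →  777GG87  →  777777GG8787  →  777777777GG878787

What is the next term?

s(k+1) = 777·s(k)·87, so each term gains 777 as a prefix and 87 as a suffix.
One more step from 777777777GG878787 gives the answer.

777777777777GG87878787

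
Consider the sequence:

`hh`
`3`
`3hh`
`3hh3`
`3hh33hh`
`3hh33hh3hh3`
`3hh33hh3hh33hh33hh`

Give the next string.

Each term (from the third on) is the previous term followed by the one before it: term 3 = 3·hh = 3hh.
The next term joins 3hh33hh3hh33hh33hh and 3hh33hh3hh3.

3hh33hh3hh33hh33hh3hh33hh3hh3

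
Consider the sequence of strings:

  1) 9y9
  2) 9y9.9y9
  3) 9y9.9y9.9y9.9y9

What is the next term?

Each string is two copies of the previous one joined by '.'.
Doubling 9y9.9y9.9y9.9y9 with '.' between the halves:

9y9.9y9.9y9.9y9.9y9.9y9.9y9.9y9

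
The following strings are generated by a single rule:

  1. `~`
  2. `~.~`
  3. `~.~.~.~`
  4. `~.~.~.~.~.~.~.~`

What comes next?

Every step duplicates the string with '.' between the halves.
One more doubling of ~.~.~.~.~.~.~.~ gives the answer.

~.~.~.~.~.~.~.~.~.~.~.~.~.~.~.~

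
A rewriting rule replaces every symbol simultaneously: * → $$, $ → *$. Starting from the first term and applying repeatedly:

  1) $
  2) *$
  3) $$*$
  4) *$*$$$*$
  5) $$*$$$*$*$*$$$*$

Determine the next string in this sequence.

Rewriting the 16 symbols of $$*$$$*$*$*$$$*$ one by one yields *$ *$ $$ *$ *$ *$ $$ *$ $$ *$ $$ *$ *$ *$ $$ *$; concatenated:

*$*$$$*$*$*$$$*$$$*$$$*$*$*$$$*$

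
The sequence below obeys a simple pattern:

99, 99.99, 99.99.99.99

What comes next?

99.99.99.99.99.99.99.99

Each string is two copies of the previous one joined by '.'.
One more doubling of 99.99.99.99 gives the answer.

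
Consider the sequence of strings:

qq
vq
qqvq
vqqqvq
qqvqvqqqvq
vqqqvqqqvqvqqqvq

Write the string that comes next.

This is a Fibonacci-style word recurrence s(k) = s(k−2)·s(k−1): e.g. qq·vq = qqvq.
The next term joins qqvqvqqqvq and vqqqvqqqvqvqqqvq.

qqvqvqqqvqvqqqvqqqvqvqqqvq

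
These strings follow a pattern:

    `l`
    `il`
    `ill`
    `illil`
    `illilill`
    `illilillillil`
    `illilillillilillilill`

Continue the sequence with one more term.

This is a Fibonacci-style word recurrence s(k) = s(k−1)·s(k−2): e.g. il·l = ill.
The next term joins illilillillilillilill and illilillillil.

illilillillilillilillillilillillil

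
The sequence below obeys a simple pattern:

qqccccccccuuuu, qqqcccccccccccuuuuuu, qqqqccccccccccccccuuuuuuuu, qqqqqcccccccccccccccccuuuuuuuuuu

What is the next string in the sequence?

Each string has the form q^{n} c^{3n+2} u^{2n}, where the shown terms are n = 2, 3, 4, 5.
For the next term, n = 6, so the run lengths are 6, 20, 12.

qqqqqqccccccccccccccccccccuuuuuuuuuuuu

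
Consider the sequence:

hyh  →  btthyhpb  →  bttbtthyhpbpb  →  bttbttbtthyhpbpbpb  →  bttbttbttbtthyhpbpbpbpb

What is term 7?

bttbttbttbttbttbtthyhpbpbpbpbpbpb

s(k+1) = btt·s(k)·pb, so each term gains btt as a prefix and pb as a suffix.
From bttbttbttbtthyhpbpbpbpb, 2 further steps: bttbttbttbtthyhpbpbpbpb → bttbttbttbttbtthyhpbpbpbpbpb → (answer).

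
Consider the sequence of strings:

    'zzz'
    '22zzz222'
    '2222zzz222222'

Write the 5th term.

22222222zzz222222222222

Each term wraps the previous one in 22 on the left and 222 on the right.
From 2222zzz222222, 2 further steps: 2222zzz222222 → 222222zzz222222222 → (answer).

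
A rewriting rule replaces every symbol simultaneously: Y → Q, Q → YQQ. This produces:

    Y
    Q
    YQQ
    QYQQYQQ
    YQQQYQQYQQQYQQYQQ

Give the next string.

Rewriting the 17 symbols of YQQQYQQYQQQYQQYQQ one by one yields Q YQQ YQQ YQQ Q YQQ YQQ Q YQQ YQQ YQQ Q YQQ YQQ Q YQQ YQQ; concatenated:

QYQQYQQYQQQYQQYQQQYQQYQQYQQQYQQYQQQYQQYQQ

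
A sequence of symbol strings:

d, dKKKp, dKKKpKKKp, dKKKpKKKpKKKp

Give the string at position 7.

Each term is the previous one with KKKp appended.
From dKKKpKKKpKKKp, 3 further steps: dKKKpKKKpKKKp → dKKKpKKKpKKKpKKKp → dKKKpKKKpKKKpKKKpKKKp → (answer).

dKKKpKKKpKKKpKKKpKKKpKKKp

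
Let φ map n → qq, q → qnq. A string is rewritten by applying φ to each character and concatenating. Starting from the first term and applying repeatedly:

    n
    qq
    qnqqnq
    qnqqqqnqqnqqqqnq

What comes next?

qnqqqqnqqnqqnqqnqqqqnqqnqqqqnqqnqqnqqnqqqqnq

Applying the rule to each of the 16 symbols of qnqqqqnqqnqqqqnq gives the pieces qnq qq qnq qnq qnq qnq qq qnq qnq qq qnq qnq qnq qnq qq qnq, which concatenate to the answer.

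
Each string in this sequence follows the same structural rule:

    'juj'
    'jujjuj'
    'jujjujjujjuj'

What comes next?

jujjujjujjujjujjujjujjuj

Every step duplicates the string.
So the next term is two copies of jujjujjujjuj.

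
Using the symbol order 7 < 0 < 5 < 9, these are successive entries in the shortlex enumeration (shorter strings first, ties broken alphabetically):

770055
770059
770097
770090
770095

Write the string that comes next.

The successor of 770095 increments the rightmost position that isn't already 9 and resets every position after it to 7.

770099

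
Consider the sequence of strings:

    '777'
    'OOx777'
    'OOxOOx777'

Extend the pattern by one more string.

The strings grow by a fixed prefix OOx each time.
So the next term is OOx·OOxOOx777.

OOxOOxOOx777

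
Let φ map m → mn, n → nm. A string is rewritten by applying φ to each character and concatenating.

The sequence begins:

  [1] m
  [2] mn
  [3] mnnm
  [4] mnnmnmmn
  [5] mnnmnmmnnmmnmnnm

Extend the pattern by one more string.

Rewriting the 16 symbols of mnnmnmmnnmmnmnnm one by one yields mn nm nm mn nm mn mn nm nm mn mn nm mn nm nm mn; concatenated:

mnnmnmmnnmmnmnnmnmmnmnnmmnnmnmmn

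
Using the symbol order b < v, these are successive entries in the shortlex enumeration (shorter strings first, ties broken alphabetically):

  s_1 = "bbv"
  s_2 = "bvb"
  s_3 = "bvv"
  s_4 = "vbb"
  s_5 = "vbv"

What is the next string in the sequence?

vvb

Treat vbv as a base-2 numeral over the given alphabet and add one, carrying through any trailing v's.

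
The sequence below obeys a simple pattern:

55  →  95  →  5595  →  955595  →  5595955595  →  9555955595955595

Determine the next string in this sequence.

This is a Fibonacci-style word recurrence s(k) = s(k−2)·s(k−1): e.g. 55·95 = 5595.
So term 7 is 5595955595·9555955595955595.

55959555959555955595955595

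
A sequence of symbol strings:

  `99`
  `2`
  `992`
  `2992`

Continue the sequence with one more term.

9922992

This is a Fibonacci-style word recurrence s(k) = s(k−2)·s(k−1): e.g. 99·2 = 992.
So term 5 is 992·2992.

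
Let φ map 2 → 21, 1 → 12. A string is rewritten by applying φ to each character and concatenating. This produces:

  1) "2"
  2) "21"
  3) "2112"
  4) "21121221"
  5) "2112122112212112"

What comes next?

21121221122121121221211221121221

φ(2112122112212112) expands symbol-by-symbol to 21 12 12 21 12 21 21 12 12 21 21 12 21 12 12 21; joining the 16 pieces gives the next term.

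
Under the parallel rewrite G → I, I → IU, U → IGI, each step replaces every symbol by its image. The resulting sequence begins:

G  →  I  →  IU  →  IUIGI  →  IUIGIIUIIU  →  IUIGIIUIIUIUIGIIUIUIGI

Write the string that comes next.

Replace each of the 22 characters of IUIGIIUIIUIUIGIIUIUIGI in place — IU IGI IU I IU IU IGI IU IU IGI IU IGI IU I IU IU IGI IU IGI IU I IU — and concatenate.

IUIGIIUIIUIUIGIIUIUIGIIUIGIIUIIUIUIGIIUIGIIUIIU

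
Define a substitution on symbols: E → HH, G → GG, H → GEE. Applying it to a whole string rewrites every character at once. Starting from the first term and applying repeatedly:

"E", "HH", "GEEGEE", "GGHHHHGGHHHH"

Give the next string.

Rewriting each symbol of GGHHHHGGHHHH: G→GG, G→GG, H→GEE, H→GEE, H→GEE, H→GEE, G→GG, G→GG, H→GEE, H→GEE, H→GEE, H→GEE, which concatenates to GG GG GEE GEE GEE GEE GG GG GEE GEE GEE GEE.

GGGGGEEGEEGEEGEEGGGGGEEGEEGEEGEE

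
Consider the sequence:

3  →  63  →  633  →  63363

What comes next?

63363633

This is a Fibonacci-style word recurrence s(k) = s(k−1)·s(k−2): e.g. 63·3 = 633.
The next term joins 63363 and 633.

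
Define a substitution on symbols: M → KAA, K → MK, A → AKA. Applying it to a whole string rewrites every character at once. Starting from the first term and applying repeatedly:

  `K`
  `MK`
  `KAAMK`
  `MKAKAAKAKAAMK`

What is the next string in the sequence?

KAAMKAKAMKAKAAKAMKAKAMKAKAAKAKAAMK

φ(MKAKAAKAKAAMK) expands symbol-by-symbol to KAA MK AKA MK AKA AKA MK AKA MK AKA AKA KAA MK; joining the 13 pieces gives the next term.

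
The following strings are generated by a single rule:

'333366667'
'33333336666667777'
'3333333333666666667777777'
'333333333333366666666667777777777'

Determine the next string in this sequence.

Reading off run lengths: 3 runs 4, 7, 10, 13; 6 runs 4, 6, 8, 10; 7 runs 1, 4, 7, 10 — each is linear in n (n = 1, 2, …).
Setting n = 5 gives 16, 12, 13 characters in each block.

33333333333333336666666666667777777777777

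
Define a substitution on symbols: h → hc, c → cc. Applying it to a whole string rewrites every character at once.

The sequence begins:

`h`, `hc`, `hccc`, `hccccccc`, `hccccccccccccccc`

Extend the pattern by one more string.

Rewriting the 16 symbols of hccccccccccccccc one by one yields hc cc cc cc cc cc cc cc cc cc cc cc cc cc cc cc; concatenated:

hccccccccccccccccccccccccccccccc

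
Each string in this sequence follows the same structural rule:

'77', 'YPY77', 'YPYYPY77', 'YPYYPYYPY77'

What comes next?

YPYYPYYPYYPY77

Every step adds YPY at the front: s(k+1) = YPY·s(k).
So the next term is YPY·YPYYPYYPY77.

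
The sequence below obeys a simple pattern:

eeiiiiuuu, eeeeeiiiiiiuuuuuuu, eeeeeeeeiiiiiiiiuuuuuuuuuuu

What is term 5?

eeeeeeeeeeeeeeiiiiiiiiiiiiuuuuuuuuuuuuuuuuuuu

Term n consists of 3n-1 e's, followed by 2n+2 i's, followed by 4n-1 u's (n = 1, 2, …).
For term 5, n = 5, so the run lengths are 14, 12, 19.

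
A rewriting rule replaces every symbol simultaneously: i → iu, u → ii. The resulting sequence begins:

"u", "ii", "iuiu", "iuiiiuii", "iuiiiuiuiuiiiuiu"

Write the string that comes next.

Replace each of the 16 characters of iuiiiuiuiuiiiuiu in place — iu ii iu iu iu ii iu ii iu ii iu iu iu ii iu ii — and concatenate.

iuiiiuiuiuiiiuiiiuiiiuiuiuiiiuii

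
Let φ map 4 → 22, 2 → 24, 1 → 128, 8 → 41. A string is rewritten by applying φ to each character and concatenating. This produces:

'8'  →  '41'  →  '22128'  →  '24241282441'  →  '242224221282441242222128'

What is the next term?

Applying the rule to each of the 24 symbols of 242224221282441242222128 gives the pieces 24 22 24 24 24 22 24 24 128 24 41 24 22 22 128 24 22 24 24 24 24 128 24 41, which concatenate to the answer.

242224242422242412824412422221282422242424241282441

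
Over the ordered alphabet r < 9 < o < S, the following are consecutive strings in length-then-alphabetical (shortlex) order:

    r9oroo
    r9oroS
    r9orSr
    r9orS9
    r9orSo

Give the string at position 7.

r9o9rr

Continuing the enumeration 2 steps past r9orSo: r9orSo → r9orSS → (answer).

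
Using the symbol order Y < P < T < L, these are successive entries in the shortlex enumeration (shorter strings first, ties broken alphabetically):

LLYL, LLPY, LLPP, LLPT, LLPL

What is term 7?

Stepping forward 2 times from LLPL: LLPL → LLTY, then the target.

LLTP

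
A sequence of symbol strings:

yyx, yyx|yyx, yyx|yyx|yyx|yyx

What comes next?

s(k+1) = s(k)·|·s(k) — each term doubles the last with '|' between the halves.
So the next term is two copies of yyx|yyx|yyx|yyx with '|' between the halves.

yyx|yyx|yyx|yyx|yyx|yyx|yyx|yyx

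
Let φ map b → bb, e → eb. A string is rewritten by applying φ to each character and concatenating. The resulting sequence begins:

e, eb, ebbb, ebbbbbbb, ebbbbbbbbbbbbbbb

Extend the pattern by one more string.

Applying the rule to each of the 16 symbols of ebbbbbbbbbbbbbbb gives the pieces eb bb bb bb bb bb bb bb bb bb bb bb bb bb bb bb, which concatenate to the answer.

ebbbbbbbbbbbbbbbbbbbbbbbbbbbbbbb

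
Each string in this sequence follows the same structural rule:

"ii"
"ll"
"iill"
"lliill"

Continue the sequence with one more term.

From term 3 onward, concatenate the second-to-last term with the last: ii·ll = iill, ll·iill = lliill, …
So term 5 is iill·lliill.

iilllliill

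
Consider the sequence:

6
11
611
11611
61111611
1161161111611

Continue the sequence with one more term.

This is a Fibonacci-style word recurrence s(k) = s(k−2)·s(k−1): e.g. 6·11 = 611.
So term 7 is 61111611·1161161111611.

611116111161161111611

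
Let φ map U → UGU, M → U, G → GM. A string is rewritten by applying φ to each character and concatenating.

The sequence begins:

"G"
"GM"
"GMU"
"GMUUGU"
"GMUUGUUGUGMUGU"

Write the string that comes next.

Rewriting the 14 symbols of GMUUGUUGUGMUGU one by one yields GM U UGU UGU GM UGU UGU GM UGU GM U UGU GM UGU; concatenated:

GMUUGUUGUGMUGUUGUGMUGUGMUUGUGMUGU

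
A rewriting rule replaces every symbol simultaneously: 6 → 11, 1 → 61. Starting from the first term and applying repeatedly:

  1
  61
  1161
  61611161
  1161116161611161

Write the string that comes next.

Applying the rule to each of the 16 symbols of 1161116161611161 gives the pieces 61 61 11 61 61 61 11 61 11 61 11 61 61 61 11 61, which concatenate to the answer.

61611161616111611161116161611161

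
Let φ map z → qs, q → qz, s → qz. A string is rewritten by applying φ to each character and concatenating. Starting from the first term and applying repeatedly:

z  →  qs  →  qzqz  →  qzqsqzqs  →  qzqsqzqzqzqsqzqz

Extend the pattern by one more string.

qzqsqzqzqzqsqzqsqzqsqzqzqzqsqzqs

Applying the rule to each of the 16 symbols of qzqsqzqzqzqsqzqz gives the pieces qz qs qz qz qz qs qz qs qz qs qz qz qz qs qz qs, which concatenate to the answer.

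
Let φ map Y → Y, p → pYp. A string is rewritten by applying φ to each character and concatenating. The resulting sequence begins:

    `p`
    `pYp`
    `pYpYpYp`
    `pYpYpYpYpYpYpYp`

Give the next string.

φ(pYpYpYpYpYpYpYp) expands symbol-by-symbol to pYp Y pYp Y pYp Y pYp Y pYp Y pYp Y pYp Y pYp; joining the 15 pieces gives the next term.

pYpYpYpYpYpYpYpYpYpYpYpYpYpYpYp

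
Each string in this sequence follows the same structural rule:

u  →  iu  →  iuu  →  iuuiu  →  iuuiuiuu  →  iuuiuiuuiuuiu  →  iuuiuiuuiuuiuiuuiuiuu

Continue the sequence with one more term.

iuuiuiuuiuuiuiuuiuiuuiuuiuiuuiuuiu

This is a Fibonacci-style word recurrence s(k) = s(k−1)·s(k−2): e.g. iu·u = iuu.
The next term joins iuuiuiuuiuuiuiuuiuiuu and iuuiuiuuiuuiu.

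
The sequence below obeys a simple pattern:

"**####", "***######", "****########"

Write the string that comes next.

Term n consists of n *'s, followed by 2n #'s, where the shown terms are n = 2, 3, 4.
Setting n = 5 gives 5, 10 characters in each block.

*****##########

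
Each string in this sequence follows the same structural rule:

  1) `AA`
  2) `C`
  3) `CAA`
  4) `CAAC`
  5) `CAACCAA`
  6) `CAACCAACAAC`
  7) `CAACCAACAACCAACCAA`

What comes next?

This is a Fibonacci-style word recurrence s(k) = s(k−1)·s(k−2): e.g. C·AA = CAA.
Continuing: CAACCAACAACCAACCAA · CAACCAACAAC gives term 8.

CAACCAACAACCAACCAACAACCAACAAC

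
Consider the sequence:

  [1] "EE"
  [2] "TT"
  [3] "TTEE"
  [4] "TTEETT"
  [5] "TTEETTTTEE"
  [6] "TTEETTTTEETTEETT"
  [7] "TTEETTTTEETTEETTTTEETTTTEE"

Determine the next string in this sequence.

This is a Fibonacci-style word recurrence s(k) = s(k−1)·s(k−2): e.g. TT·EE = TTEE.
The next term joins TTEETTTTEETTEETTTTEETTTTEE and TTEETTTTEETTEETT.

TTEETTTTEETTEETTTTEETTTTEETTEETTTTEETTEETT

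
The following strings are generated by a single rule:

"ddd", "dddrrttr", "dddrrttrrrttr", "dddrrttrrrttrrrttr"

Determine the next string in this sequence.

Each term is the previous one with rrttr appended.
Applying this once more to dddrrttrrrttrrrttr:

dddrrttrrrttrrrttrrrttr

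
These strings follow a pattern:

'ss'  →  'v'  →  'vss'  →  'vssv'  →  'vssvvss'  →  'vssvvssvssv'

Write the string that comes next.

From term 3 onward, concatenate the last term with the second-to-last: v·ss = vss, vss·v = vssv, …
Continuing: vssvvssvssv · vssvvss gives term 7.

vssvvssvssvvssvvss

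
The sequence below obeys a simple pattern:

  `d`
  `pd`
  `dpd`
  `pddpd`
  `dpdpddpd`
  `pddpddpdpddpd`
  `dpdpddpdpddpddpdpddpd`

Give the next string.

This is a Fibonacci-style word recurrence s(k) = s(k−2)·s(k−1): e.g. d·pd = dpd.
The next term joins pddpddpdpddpd and dpdpddpdpddpddpdpddpd.

pddpddpdpddpddpdpddpdpddpddpdpddpd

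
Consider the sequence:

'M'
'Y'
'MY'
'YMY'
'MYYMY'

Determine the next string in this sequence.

From term 3 onward, concatenate the second-to-last term with the last: M·Y = MY, Y·MY = YMY, …
So term 6 is YMY·MYYMY.

YMYMYYMY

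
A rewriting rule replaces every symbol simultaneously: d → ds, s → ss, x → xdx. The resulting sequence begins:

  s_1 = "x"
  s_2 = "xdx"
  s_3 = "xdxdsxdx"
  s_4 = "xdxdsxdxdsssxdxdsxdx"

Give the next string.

xdxdsxdxdsssxdxdsxdxdsssssssxdxdsxdxdsssxdxdsxdx

Replace each of the 20 characters of xdxdsxdxdsssxdxdsxdx in place — xdx ds xdx ds ss xdx ds xdx ds ss ss ss xdx ds xdx ds ss xdx ds xdx — and concatenate.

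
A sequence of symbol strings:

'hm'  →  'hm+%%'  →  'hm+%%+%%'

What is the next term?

The strings grow by a fixed suffix +%% each time.
One more step from hm+%%+%% gives the answer.

hm+%%+%%+%%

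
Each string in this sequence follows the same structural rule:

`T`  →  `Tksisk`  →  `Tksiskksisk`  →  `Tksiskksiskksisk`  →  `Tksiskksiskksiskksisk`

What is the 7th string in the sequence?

Every step adds ksisk to the end: s(k+1) = s(k)·ksisk.
From Tksiskksiskksiskksisk, 2 further steps: Tksiskksiskksiskksisk → Tksiskksiskksiskksiskksisk → (answer).

Tksiskksiskksiskksiskksiskksisk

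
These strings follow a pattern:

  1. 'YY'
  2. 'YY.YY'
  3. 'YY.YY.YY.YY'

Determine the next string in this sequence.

Each string is two copies of the previous one joined by '.'.
Doubling YY.YY.YY.YY with '.' between the halves:

YY.YY.YY.YY.YY.YY.YY.YY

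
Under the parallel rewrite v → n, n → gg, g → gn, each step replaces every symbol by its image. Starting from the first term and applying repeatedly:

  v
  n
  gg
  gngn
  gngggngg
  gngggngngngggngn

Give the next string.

gngggngngngggngggngggngngngggngg

Replace each of the 16 characters of gngggngngngggngn in place — gn gg gn gn gn gg gn gg gn gg gn gn gn gg gn gg — and concatenate.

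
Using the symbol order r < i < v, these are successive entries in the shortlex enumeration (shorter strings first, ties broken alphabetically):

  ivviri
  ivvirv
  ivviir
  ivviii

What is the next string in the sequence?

ivviiv

Find the rightmost character of ivviii below v, bump it to the next letter, and reset everything to its right to r.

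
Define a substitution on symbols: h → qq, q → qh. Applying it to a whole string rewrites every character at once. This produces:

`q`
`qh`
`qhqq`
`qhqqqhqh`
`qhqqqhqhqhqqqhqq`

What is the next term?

Rewriting the 16 symbols of qhqqqhqhqhqqqhqq one by one yields qh qq qh qh qh qq qh qq qh qq qh qh qh qq qh qh; concatenated:

qhqqqhqhqhqqqhqqqhqqqhqhqhqqqhqh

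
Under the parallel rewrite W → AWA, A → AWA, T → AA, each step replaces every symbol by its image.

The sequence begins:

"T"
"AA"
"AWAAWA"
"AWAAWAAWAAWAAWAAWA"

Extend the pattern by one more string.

Rewriting the 18 symbols of AWAAWAAWAAWAAWAAWA one by one yields AWA AWA AWA AWA AWA AWA AWA AWA AWA AWA AWA AWA AWA AWA AWA AWA AWA AWA; concatenated:

AWAAWAAWAAWAAWAAWAAWAAWAAWAAWAAWAAWAAWAAWAAWAAWAAWAAWA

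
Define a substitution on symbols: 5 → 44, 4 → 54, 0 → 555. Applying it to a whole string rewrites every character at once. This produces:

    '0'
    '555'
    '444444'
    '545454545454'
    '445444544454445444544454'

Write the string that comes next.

545444545454445454544454545444545454445454544454

Applying the rule to each of the 24 symbols of 445444544454445444544454 gives the pieces 54 54 44 54 54 54 44 54 54 54 44 54 54 54 44 54 54 54 44 54 54 54 44 54, which concatenate to the answer.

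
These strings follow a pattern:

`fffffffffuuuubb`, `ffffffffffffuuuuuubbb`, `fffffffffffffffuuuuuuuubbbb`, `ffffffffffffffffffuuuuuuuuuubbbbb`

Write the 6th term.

ffffffffffffffffffffffffuuuuuuuuuuuuuubbbbbbb

Term n consists of 3n+3 f's, followed by 2n u's, followed by n b's, where the shown terms are n = 2, 3, 4, 5.
For term 6, n = 7, so the run lengths are 24, 14, 7.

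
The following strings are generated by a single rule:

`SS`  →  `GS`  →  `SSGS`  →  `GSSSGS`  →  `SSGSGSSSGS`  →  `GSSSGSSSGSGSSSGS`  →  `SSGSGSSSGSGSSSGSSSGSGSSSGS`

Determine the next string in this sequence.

Each term (from the third on) is the two preceding terms concatenated in order: term 3 = SS·GS = SSGS.
Continuing: GSSSGSSSGSGSSSGS · SSGSGSSSGSGSSSGSSSGSGSSSGS gives term 8.

GSSSGSSSGSGSSSGSSSGSGSSSGSGSSSGSSSGSGSSSGS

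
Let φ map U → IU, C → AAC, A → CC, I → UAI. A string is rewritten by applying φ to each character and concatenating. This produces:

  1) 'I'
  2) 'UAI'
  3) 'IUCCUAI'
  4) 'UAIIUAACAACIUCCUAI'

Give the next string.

Applying the rule to each of the 18 symbols of UAIIUAACAACIUCCUAI gives the pieces IU CC UAI UAI IU CC CC AAC CC CC AAC UAI IU AAC AAC IU CC UAI, which concatenate to the answer.

IUCCUAIUAIIUCCCCAACCCCCAACUAIIUAACAACIUCCUAI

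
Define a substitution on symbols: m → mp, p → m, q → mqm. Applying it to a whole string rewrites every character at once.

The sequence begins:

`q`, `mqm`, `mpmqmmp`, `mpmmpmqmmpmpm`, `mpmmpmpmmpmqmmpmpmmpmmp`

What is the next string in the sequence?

mpmmpmpmmpmmpmpmmpmqmmpmpmmpmmpmpmmpmpm

Applying the rule to each of the 23 symbols of mpmmpmpmmpmqmmpmpmmpmmp gives the pieces mp m mp mp m mp m mp mp m mp mqm mp mp m mp m mp mp m mp mp m, which concatenate to the answer.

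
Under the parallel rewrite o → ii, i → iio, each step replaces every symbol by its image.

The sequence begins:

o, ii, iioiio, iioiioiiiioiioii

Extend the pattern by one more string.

Rewriting the 16 symbols of iioiioiiiioiioii one by one yields iio iio ii iio iio ii iio iio iio iio ii iio iio ii iio iio; concatenated:

iioiioiiiioiioiiiioiioiioiioiiiioiioiiiioiio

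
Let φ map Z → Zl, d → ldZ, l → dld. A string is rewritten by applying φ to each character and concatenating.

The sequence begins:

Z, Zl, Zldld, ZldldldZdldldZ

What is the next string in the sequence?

ZldldldZdldldZdldldZZlldZdldldZdldldZZl

φ(ZldldldZdldldZ) expands symbol-by-symbol to Zl dld ldZ dld ldZ dld ldZ Zl ldZ dld ldZ dld ldZ Zl; joining the 14 pieces gives the next term.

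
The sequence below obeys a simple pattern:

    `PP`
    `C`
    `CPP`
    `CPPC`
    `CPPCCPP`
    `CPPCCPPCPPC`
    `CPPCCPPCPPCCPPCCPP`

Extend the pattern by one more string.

CPPCCPPCPPCCPPCCPPCPPCCPPCPPC

This is a Fibonacci-style word recurrence s(k) = s(k−1)·s(k−2): e.g. C·PP = CPP.
So term 8 is CPPCCPPCPPCCPPCCPP·CPPCCPPCPPC.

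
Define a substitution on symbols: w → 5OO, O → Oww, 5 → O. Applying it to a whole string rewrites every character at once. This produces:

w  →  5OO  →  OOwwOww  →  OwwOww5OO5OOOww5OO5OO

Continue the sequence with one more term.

Oww5OO5OOOww5OO5OOOOwwOwwOOwwOwwOww5OO5OOOOwwOwwOOwwOww

Replace each of the 21 characters of OwwOww5OO5OOOww5OO5OO in place — Oww 5OO 5OO Oww 5OO 5OO O Oww Oww O Oww Oww Oww 5OO 5OO O Oww Oww O Oww Oww — and concatenate.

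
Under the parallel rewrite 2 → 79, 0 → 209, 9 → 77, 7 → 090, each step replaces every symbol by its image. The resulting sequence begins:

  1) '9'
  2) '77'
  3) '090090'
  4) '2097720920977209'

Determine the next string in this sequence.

7920977090090792097779209770900907920977

Replace each of the 16 characters of 2097720920977209 in place — 79 209 77 090 090 79 209 77 79 209 77 090 090 79 209 77 — and concatenate.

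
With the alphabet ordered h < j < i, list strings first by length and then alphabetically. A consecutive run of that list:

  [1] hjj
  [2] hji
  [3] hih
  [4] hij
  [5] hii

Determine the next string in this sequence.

jhh

Treat hii as a base-3 numeral over the given alphabet and add one, carrying through any trailing i's.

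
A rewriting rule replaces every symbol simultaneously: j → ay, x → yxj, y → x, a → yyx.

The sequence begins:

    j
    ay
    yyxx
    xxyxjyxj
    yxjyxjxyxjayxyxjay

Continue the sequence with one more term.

Applying the rule to each of the 18 symbols of yxjyxjxyxjayxyxjay gives the pieces x yxj ay x yxj ay yxj x yxj ay yyx x yxj x yxj ay yyx x, which concatenate to the answer.

xyxjayxyxjayyxjxyxjayyyxxyxjxyxjayyyxx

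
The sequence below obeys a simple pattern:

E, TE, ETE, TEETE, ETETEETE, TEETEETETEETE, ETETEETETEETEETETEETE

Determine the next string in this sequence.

This is a Fibonacci-style word recurrence s(k) = s(k−2)·s(k−1): e.g. E·TE = ETE.
Continuing: TEETEETETEETE · ETETEETETEETEETETEETE gives term 8.

TEETEETETEETEETETEETETEETEETETEETE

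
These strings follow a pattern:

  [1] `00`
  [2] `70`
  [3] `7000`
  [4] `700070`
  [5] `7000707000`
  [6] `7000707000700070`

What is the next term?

This is a Fibonacci-style word recurrence s(k) = s(k−1)·s(k−2): e.g. 70·00 = 7000.
The next term joins 7000707000700070 and 7000707000.

70007070007000707000707000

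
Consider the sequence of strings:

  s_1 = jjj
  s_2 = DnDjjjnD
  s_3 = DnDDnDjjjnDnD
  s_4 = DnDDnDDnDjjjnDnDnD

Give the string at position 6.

DnDDnDDnDDnDDnDjjjnDnDnDnDnD

s(k+1) = DnD·s(k)·nD, so each term gains DnD as a prefix and nD as a suffix.
From DnDDnDDnDjjjnDnDnD, 2 further steps: DnDDnDDnDjjjnDnDnD → DnDDnDDnDDnDjjjnDnDnDnD → (answer).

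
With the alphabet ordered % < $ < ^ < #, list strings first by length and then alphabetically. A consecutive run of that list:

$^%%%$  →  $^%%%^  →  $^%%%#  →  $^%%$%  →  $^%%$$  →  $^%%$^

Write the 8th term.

$^%%^%

Continuing the enumeration 2 steps past $^%%$^: $^%%$^ → $^%%$# → (answer).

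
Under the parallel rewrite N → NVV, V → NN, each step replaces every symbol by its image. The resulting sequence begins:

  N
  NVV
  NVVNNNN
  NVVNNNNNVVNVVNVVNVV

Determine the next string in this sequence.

Applying the rule to each of the 19 symbols of NVVNNNNNVVNVVNVVNVV gives the pieces NVV NN NN NVV NVV NVV NVV NVV NN NN NVV NN NN NVV NN NN NVV NN NN, which concatenate to the answer.

NVVNNNNNVVNVVNVVNVVNVVNNNNNVVNNNNNVVNNNNNVVNNNN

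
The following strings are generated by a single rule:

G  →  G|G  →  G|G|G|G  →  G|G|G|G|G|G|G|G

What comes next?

Each string is two copies of the previous one joined by '|'.
One more doubling of G|G|G|G|G|G|G|G gives the answer.

G|G|G|G|G|G|G|G|G|G|G|G|G|G|G|G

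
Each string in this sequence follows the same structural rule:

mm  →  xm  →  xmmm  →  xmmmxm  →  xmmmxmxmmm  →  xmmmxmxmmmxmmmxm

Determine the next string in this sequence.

xmmmxmxmmmxmmmxmxmmmxmxmmm

From term 3 onward, concatenate the last term with the second-to-last: xm·mm = xmmm, xmmm·xm = xmmmxm, …
The next term joins xmmmxmxmmmxmmmxm and xmmmxmxmmm.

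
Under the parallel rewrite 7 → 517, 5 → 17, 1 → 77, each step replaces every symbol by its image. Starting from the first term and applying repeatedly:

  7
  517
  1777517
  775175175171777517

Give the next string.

Applying the rule to each of the 18 symbols of 775175175171777517 gives the pieces 517 517 17 77 517 17 77 517 17 77 517 77 517 517 517 17 77 517, which concatenate to the answer.

517517177751717775171777517775175175171777517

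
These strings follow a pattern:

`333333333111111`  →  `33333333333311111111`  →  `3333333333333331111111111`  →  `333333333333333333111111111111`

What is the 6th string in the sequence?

Each string has the form 3^{3n} 1^{2n}, where the shown terms are n = 3, 4, 5, 6.
Setting n = 8 gives 24, 16 characters in each block.

3333333333333333333333331111111111111111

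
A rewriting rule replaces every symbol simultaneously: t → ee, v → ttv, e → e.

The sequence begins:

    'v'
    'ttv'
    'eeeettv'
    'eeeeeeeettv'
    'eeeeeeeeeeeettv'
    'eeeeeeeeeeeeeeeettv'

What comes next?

eeeeeeeeeeeeeeeeeeeettv

φ(eeeeeeeeeeeeeeeettv) expands symbol-by-symbol to e e e e e e e e e e e e e e e e ee ee ttv; joining the 19 pieces gives the next term.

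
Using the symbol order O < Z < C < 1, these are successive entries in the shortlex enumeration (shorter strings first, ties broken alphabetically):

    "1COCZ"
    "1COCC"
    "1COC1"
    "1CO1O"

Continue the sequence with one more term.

1CO1Z

Treat 1CO1O as a base-4 numeral over the given alphabet and add one, carrying through any trailing 1's.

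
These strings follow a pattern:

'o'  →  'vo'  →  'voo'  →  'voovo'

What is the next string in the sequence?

Each term (from the third on) is the previous term followed by the one before it: term 3 = vo·o = voo.
Continuing: voovo · voo gives term 5.

voovovoo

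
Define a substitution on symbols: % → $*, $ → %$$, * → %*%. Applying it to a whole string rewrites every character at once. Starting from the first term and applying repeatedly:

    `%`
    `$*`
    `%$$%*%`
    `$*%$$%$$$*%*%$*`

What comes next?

%$$%*%$*%$$%$$$*%$$%$$%$$%*%$*%*%$*%$$%*%

φ($*%$$%$$$*%*%$*) expands symbol-by-symbol to %$$ %*% $* %$$ %$$ $* %$$ %$$ %$$ %*% $* %*% $* %$$ %*%; joining the 15 pieces gives the next term.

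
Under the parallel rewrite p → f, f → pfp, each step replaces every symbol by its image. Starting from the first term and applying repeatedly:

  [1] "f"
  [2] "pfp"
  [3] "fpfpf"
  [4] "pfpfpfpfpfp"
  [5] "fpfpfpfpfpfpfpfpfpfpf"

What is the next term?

φ(fpfpfpfpfpfpfpfpfpfpf) expands symbol-by-symbol to pfp f pfp f pfp f pfp f pfp f pfp f pfp f pfp f pfp f pfp f pfp; joining the 21 pieces gives the next term.

pfpfpfpfpfpfpfpfpfpfpfpfpfpfpfpfpfpfpfpfpfp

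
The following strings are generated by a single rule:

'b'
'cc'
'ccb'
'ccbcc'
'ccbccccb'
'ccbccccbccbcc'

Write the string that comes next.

ccbccccbccbccccbccccb

From term 3 onward, concatenate the last term with the second-to-last: cc·b = ccb, ccb·cc = ccbcc, …
So term 7 is ccbccccbccbcc·ccbccccb.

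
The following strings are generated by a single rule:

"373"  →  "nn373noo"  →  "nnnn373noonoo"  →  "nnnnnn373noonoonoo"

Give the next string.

Each term wraps the previous one in nn on the left and noo on the right.
Applying this once more to nnnnnn373noonoonoo:

nnnnnnnn373noonoonoonoo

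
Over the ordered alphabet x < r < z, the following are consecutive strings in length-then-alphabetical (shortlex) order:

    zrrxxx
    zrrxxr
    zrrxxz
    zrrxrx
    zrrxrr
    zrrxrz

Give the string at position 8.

zrrxzr

Advancing 2 positions from zrrxrz through zrrxrz → zrrxzx reaches term 8.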